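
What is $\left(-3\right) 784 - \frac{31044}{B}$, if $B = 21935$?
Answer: $- \frac{51622164}{21935} \approx -2353.4$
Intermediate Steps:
$\left(-3\right) 784 - \frac{31044}{B} = \left(-3\right) 784 - \frac{31044}{21935} = -2352 - 31044 \cdot \frac{1}{21935} = -2352 - \frac{31044}{21935} = - \frac{51622164}{21935}$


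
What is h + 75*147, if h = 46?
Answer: 11071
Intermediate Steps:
h + 75*147 = 46 + 75*147 = 46 + 11025 = 11071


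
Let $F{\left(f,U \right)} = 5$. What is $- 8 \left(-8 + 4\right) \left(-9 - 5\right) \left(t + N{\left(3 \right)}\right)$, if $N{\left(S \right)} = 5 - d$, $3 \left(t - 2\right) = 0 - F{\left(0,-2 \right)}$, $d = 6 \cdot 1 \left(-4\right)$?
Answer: $- \frac{39424}{3} \approx -13141.0$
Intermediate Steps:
$d = -24$ ($d = 6 \left(-4\right) = -24$)
$t = \frac{1}{3}$ ($t = 2 + \frac{0 - 5}{3} = 2 + \frac{1}{3} \left(-5\right) = 2 - \frac{5}{3} = \frac{1}{3} \approx 0.33333$)
$N{\left(S \right)} = 29$ ($N{\left(S \right)} = 5 - -24 = 5 + 24 = 29$)
$- 8 \left(-8 + 4\right) \left(-9 - 5\right) \left(t + N{\left(3 \right)}\right) = - 8 \left(-8 + 4\right) \left(-9 - 5\right) \left(\frac{1}{3} + 29\right) = \left(-8\right) \left(-4\right) \left(\left(-14\right) \frac{88}{3}\right) = 32 \left(- \frac{1232}{3}\right) = - \frac{39424}{3}$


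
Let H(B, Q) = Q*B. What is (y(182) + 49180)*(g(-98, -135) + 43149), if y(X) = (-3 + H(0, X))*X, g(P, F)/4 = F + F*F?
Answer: 5617664706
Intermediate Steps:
g(P, F) = 4*F + 4*F**2 (g(P, F) = 4*(F + F*F) = 4*(F + F**2) = 4*F + 4*F**2)
H(B, Q) = B*Q
y(X) = -3*X (y(X) = (-3 + 0*X)*X = (-3 + 0)*X = -3*X)
(y(182) + 49180)*(g(-98, -135) + 43149) = (-3*182 + 49180)*(4*(-135)*(1 - 135) + 43149) = (-546 + 49180)*(4*(-135)*(-134) + 43149) = 48634*(72360 + 43149) = 48634*115509 = 5617664706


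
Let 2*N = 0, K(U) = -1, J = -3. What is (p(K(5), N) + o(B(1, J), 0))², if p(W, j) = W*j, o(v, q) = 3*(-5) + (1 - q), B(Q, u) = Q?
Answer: 196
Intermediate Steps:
N = 0 (N = (½)*0 = 0)
o(v, q) = -14 - q (o(v, q) = -15 + (1 - q) = -14 - q)
(p(K(5), N) + o(B(1, J), 0))² = (-1*0 + (-14 - 1*0))² = (0 + (-14 + 0))² = (0 - 14)² = (-14)² = 196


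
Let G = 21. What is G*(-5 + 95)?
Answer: 1890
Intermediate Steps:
G*(-5 + 95) = 21*(-5 + 95) = 21*90 = 1890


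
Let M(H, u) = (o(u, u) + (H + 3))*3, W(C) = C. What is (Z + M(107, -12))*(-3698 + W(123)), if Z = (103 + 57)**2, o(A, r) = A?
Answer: -92571050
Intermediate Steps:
Z = 25600 (Z = 160**2 = 25600)
M(H, u) = 9 + 3*H + 3*u (M(H, u) = (u + (H + 3))*3 = (u + (3 + H))*3 = (3 + H + u)*3 = 9 + 3*H + 3*u)
(Z + M(107, -12))*(-3698 + W(123)) = (25600 + (9 + 3*107 + 3*(-12)))*(-3698 + 123) = (25600 + (9 + 321 - 36))*(-3575) = (25600 + 294)*(-3575) = 25894*(-3575) = -92571050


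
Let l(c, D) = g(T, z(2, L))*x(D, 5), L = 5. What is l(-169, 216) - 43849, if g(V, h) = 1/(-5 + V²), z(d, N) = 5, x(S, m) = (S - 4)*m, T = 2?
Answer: -44909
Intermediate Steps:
x(S, m) = m*(-4 + S) (x(S, m) = (-4 + S)*m = m*(-4 + S))
l(c, D) = 20 - 5*D (l(c, D) = (5*(-4 + D))/(-5 + 2²) = (-20 + 5*D)/(-5 + 4) = (-20 + 5*D)/(-1) = -(-20 + 5*D) = 20 - 5*D)
l(-169, 216) - 43849 = (20 - 5*216) - 43849 = (20 - 1080) - 43849 = -1060 - 43849 = -44909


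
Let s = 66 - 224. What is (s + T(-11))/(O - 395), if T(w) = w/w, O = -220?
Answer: 157/615 ≈ 0.25528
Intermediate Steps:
s = -158
T(w) = 1
(s + T(-11))/(O - 395) = (-158 + 1)/(-220 - 395) = -157/(-615) = -157*(-1/615) = 157/615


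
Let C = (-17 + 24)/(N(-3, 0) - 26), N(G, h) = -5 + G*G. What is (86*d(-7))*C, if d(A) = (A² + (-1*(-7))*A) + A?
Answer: 2107/11 ≈ 191.55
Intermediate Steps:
N(G, h) = -5 + G²
d(A) = A² + 8*A (d(A) = (A² + 7*A) + A = A² + 8*A)
C = -7/22 (C = (-17 + 24)/((-5 + (-3)²) - 26) = 7/((-5 + 9) - 26) = 7/(4 - 26) = 7/(-22) = 7*(-1/22) = -7/22 ≈ -0.31818)
(86*d(-7))*C = (86*(-7*(8 - 7)))*(-7/22) = (86*(-7*1))*(-7/22) = (86*(-7))*(-7/22) = -602*(-7/22) = 2107/11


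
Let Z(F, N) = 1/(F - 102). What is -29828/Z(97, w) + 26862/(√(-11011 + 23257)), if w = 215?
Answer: 149140 + 4477*√12246/2041 ≈ 1.4938e+5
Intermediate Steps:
Z(F, N) = 1/(-102 + F)
-29828/Z(97, w) + 26862/(√(-11011 + 23257)) = -29828/(1/(-102 + 97)) + 26862/(√(-11011 + 23257)) = -29828/(1/(-5)) + 26862/(√12246) = -29828/(-⅕) + 26862*(√12246/12246) = -29828*(-5) + 4477*√12246/2041 = 149140 + 4477*√12246/2041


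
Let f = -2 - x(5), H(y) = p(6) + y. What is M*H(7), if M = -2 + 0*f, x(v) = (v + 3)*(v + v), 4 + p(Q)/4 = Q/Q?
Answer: 10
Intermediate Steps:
p(Q) = -12 (p(Q) = -16 + 4*(Q/Q) = -16 + 4*1 = -16 + 4 = -12)
x(v) = 2*v*(3 + v) (x(v) = (3 + v)*(2*v) = 2*v*(3 + v))
H(y) = -12 + y
f = -82 (f = -2 - 2*5*(3 + 5) = -2 - 2*5*8 = -2 - 1*80 = -2 - 80 = -82)
M = -2 (M = -2 + 0*(-82) = -2 + 0 = -2)
M*H(7) = -2*(-12 + 7) = -2*(-5) = 10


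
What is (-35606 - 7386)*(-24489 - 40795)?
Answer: 2806689728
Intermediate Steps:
(-35606 - 7386)*(-24489 - 40795) = -42992*(-65284) = 2806689728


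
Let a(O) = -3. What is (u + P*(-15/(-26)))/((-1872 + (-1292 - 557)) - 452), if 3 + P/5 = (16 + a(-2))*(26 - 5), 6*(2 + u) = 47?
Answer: -61205/325494 ≈ -0.18804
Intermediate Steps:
u = 35/6 (u = -2 + (1/6)*47 = -2 + 47/6 = 35/6 ≈ 5.8333)
P = 1350 (P = -15 + 5*((16 - 3)*(26 - 5)) = -15 + 5*(13*21) = -15 + 5*273 = -15 + 1365 = 1350)
(u + P*(-15/(-26)))/((-1872 + (-1292 - 557)) - 452) = (35/6 + 1350*(-15/(-26)))/((-1872 + (-1292 - 557)) - 452) = (35/6 + 1350*(-15*(-1/26)))/((-1872 - 1849) - 452) = (35/6 + 1350*(15/26))/(-3721 - 452) = (35/6 + 10125/13)/(-4173) = (61205/78)*(-1/4173) = -61205/325494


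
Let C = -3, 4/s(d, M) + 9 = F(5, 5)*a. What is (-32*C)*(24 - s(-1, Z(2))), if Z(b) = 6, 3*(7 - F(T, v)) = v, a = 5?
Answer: 120960/53 ≈ 2282.3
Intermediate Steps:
F(T, v) = 7 - v/3
s(d, M) = 12/53 (s(d, M) = 4/(-9 + (7 - ⅓*5)*5) = 4/(-9 + (7 - 5/3)*5) = 4/(-9 + (16/3)*5) = 4/(-9 + 80/3) = 4/(53/3) = 4*(3/53) = 12/53)
(-32*C)*(24 - s(-1, Z(2))) = (-32*(-3))*(24 - 1*12/53) = 96*(24 - 12/53) = 96*(1260/53) = 120960/53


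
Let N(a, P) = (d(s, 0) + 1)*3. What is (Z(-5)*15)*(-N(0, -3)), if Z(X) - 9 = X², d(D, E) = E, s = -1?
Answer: -1530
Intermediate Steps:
Z(X) = 9 + X²
N(a, P) = 3 (N(a, P) = (0 + 1)*3 = 1*3 = 3)
(Z(-5)*15)*(-N(0, -3)) = ((9 + (-5)²)*15)*(-1*3) = ((9 + 25)*15)*(-3) = (34*15)*(-3) = 510*(-3) = -1530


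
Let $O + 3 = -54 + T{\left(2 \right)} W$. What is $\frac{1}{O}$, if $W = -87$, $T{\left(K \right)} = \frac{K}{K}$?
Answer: $- \frac{1}{144} \approx -0.0069444$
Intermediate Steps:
$T{\left(K \right)} = 1$
$O = -144$ ($O = -3 + \left(-54 + 1 \left(-87\right)\right) = -3 - 141 = -144$)
$\frac{1}{O} = \frac{1}{-144} = - \frac{1}{144}$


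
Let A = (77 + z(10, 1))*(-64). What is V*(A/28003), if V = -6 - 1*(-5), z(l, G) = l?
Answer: 5568/28003 ≈ 0.19884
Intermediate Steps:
A = -5568 (A = (77 + 10)*(-64) = 87*(-64) = -5568)
V = -1 (V = -6 + 5 = -1)
V*(A/28003) = -(-5568)/28003 = -1*(-5568/28003) = 5568/28003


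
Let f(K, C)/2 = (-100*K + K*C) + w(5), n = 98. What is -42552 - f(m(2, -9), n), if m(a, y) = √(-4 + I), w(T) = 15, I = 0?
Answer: -42582 + 8*I ≈ -42582.0 + 8.0*I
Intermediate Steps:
m(a, y) = 2*I (m(a, y) = √(-4 + 0) = √(-4) = 2*I)
f(K, C) = 30 - 200*K + 2*C*K (f(K, C) = 2*((-100*K + K*C) + 15) = 2*((-100*K + C*K) + 15) = 2*(15 - 100*K + C*K) = 30 - 200*K + 2*C*K)
-42552 - f(m(2, -9), n) = -42552 - (30 - 400*I + 2*98*(2*I)) = -42552 - (30 - 400*I + 392*I) = -42552 - (30 - 8*I) = -42552 + (-30 + 8*I) = -42582 + 8*I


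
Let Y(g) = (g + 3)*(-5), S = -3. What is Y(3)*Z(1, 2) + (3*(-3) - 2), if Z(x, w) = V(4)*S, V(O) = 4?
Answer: 349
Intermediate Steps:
Y(g) = -15 - 5*g (Y(g) = (3 + g)*(-5) = -15 - 5*g)
Z(x, w) = -12 (Z(x, w) = 4*(-3) = -12)
Y(3)*Z(1, 2) + (3*(-3) - 2) = (-15 - 5*3)*(-12) + (3*(-3) - 2) = (-15 - 15)*(-12) + (-9 - 2) = -30*(-12) - 11 = 360 - 11 = 349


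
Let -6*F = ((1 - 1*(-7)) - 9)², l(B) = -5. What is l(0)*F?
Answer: ⅚ ≈ 0.83333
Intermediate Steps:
F = -⅙ (F = -((1 - 1*(-7)) - 9)²/6 = -((1 + 7) - 9)²/6 = -(8 - 9)²/6 = -⅙*(-1)² = -⅙*1 = -⅙ ≈ -0.16667)
l(0)*F = -5*(-⅙) = ⅚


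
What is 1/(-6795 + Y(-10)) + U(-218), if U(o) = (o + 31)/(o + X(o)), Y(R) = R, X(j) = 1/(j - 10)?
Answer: 11603531/13529701 ≈ 0.85763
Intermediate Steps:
X(j) = 1/(-10 + j)
U(o) = (31 + o)/(o + 1/(-10 + o)) (U(o) = (o + 31)/(o + 1/(-10 + o)) = (31 + o)/(o + 1/(-10 + o)))
1/(-6795 + Y(-10)) + U(-218) = 1/(-6795 - 10) + (-10 - 218)*(31 - 218)/(1 - 218*(-10 - 218)) = 1/(-6805) - 228*(-187)/(1 - 218*(-228)) = -1/6805 - 228*(-187)/(1 + 49704) = -1/6805 - 228*(-187)/49705 = -1/6805 + (1/49705)*(-228)*(-187) = -1/6805 + 42636/49705 = 11603531/13529701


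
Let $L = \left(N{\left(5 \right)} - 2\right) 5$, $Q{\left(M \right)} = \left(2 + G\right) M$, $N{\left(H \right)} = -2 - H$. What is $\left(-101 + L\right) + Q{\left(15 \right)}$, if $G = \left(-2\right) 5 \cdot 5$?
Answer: $-866$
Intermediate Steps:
$G = -50$ ($G = \left(-10\right) 5 = -50$)
$Q{\left(M \right)} = - 48 M$ ($Q{\left(M \right)} = \left(2 - 50\right) M = - 48 M$)
$L = -45$ ($L = \left(\left(-2 - 5\right) - 2\right) 5 = \left(-7 - 2\right) 5 = \left(-9\right) 5 = -45$)
$\left(-101 + L\right) + Q{\left(15 \right)} = \left(-101 - 45\right) - 720 = -146 - 720 = -866$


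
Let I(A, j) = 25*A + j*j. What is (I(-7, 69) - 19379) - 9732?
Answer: -24525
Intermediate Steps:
I(A, j) = j**2 + 25*A (I(A, j) = 25*A + j**2 = j**2 + 25*A)
(I(-7, 69) - 19379) - 9732 = ((69**2 + 25*(-7)) - 19379) - 9732 = ((4761 - 175) - 19379) - 9732 = (4586 - 19379) - 9732 = -14793 - 9732 = -24525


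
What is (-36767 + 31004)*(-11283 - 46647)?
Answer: 333850590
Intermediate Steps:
(-36767 + 31004)*(-11283 - 46647) = -5763*(-57930) = 333850590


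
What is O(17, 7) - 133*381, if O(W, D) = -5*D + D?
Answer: -50701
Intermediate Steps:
O(W, D) = -4*D
O(17, 7) - 133*381 = -4*7 - 133*381 = -28 - 50673 = -50701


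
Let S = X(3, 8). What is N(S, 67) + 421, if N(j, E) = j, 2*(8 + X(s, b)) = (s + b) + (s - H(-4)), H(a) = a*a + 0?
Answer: 412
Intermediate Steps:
H(a) = a**2 (H(a) = a**2 + 0 = a**2)
X(s, b) = -16 + s + b/2 (X(s, b) = -8 + ((s + b) + (s - 1*(-4)**2))/2 = -8 + ((b + s) + (s - 1*16))/2 = -8 + ((b + s) + (s - 16))/2 = -8 + ((b + s) + (-16 + s))/2 = -8 + (-16 + b + 2*s)/2 = -8 + (-8 + s + b/2) = -16 + s + b/2)
S = -9 (S = -16 + 3 + (1/2)*8 = -16 + 3 + 4 = -9)
N(S, 67) + 421 = -9 + 421 = 412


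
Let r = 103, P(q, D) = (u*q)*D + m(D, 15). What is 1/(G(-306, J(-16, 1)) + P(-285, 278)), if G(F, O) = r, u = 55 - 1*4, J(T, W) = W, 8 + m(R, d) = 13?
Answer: -1/4040622 ≈ -2.4749e-7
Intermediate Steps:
m(R, d) = 5 (m(R, d) = -8 + 13 = 5)
u = 51 (u = 55 - 4 = 51)
P(q, D) = 5 + 51*D*q (P(q, D) = (51*q)*D + 5 = 51*D*q + 5 = 5 + 51*D*q)
G(F, O) = 103
1/(G(-306, J(-16, 1)) + P(-285, 278)) = 1/(103 + (5 + 51*278*(-285))) = 1/(103 + (5 - 4040730)) = 1/(103 - 4040725) = 1/(-4040622) = -1/4040622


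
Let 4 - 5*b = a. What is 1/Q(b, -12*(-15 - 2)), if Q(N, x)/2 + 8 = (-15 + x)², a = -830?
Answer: 1/71426 ≈ 1.4000e-5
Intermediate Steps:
b = 834/5 (b = ⅘ - ⅕*(-830) = ⅘ + 166 = 834/5 ≈ 166.80)
Q(N, x) = -16 + 2*(-15 + x)²
1/Q(b, -12*(-15 - 2)) = 1/(-16 + 2*(-15 - 12*(-15 - 2))²) = 1/(-16 + 2*(-15 - 12*(-17))²) = 1/(-16 + 2*(-15 + 204)²) = 1/(-16 + 2*189²) = 1/(-16 + 2*35721) = 1/(-16 + 71442) = 1/71426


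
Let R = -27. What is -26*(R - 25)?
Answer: 1352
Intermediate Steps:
-26*(R - 25) = -26*(-27 - 25) = -26*(-52) = 1352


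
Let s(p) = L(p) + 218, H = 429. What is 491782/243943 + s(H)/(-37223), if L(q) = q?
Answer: 18147770265/9080290289 ≈ 1.9986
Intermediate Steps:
s(p) = 218 + p (s(p) = p + 218 = 218 + p)
491782/243943 + s(H)/(-37223) = 491782/243943 + (218 + 429)/(-37223) = 491782*(1/243943) + 647*(-1/37223) = 491782/243943 - 647/37223 = 18147770265/9080290289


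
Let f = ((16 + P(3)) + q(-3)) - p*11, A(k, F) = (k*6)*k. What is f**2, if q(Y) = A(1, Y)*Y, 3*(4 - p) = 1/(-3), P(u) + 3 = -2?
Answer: 220900/81 ≈ 2727.2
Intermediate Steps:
A(k, F) = 6*k**2 (A(k, F) = (6*k)*k = 6*k**2)
P(u) = -5 (P(u) = -3 - 2 = -5)
p = 37/9 (p = 4 - 1/3/(-3) = 4 - 1/3*(-1/3) = 4 + 1/9 = 37/9 ≈ 4.1111)
q(Y) = 6*Y (q(Y) = (6*1**2)*Y = (6*1)*Y = 6*Y)
f = -470/9 (f = ((16 - 5) + 6*(-3)) - 37*11/9 = (11 - 18) - 1*407/9 = -7 - 407/9 = -470/9 ≈ -52.222)
f**2 = (-470/9)**2 = 220900/81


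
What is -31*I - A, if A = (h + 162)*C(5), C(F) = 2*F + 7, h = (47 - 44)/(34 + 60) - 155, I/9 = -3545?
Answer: 92959933/94 ≈ 9.8894e+5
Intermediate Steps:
I = -31905 (I = 9*(-3545) = -31905)
h = -14567/94 (h = 3/94 - 155 = -14567/94 ≈ -154.97)
C(F) = 7 + 2*F
A = 11237/94 (A = (-14567/94 + 162)*(7 + 2*5) = 661*(7 + 10)/94 = (661/94)*17 = 11237/94 ≈ 119.54)
-31*I - A = -31*(-31905) - 1*11237/94 = 989055 - 11237/94 = 92959933/94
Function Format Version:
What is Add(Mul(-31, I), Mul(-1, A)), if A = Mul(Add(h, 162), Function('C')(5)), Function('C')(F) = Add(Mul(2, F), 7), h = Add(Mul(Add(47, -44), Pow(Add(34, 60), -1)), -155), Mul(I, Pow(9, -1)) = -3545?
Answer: Rational(92959933, 94) ≈ 9.8894e+5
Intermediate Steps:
I = -31905 (I = Mul(9, -3545) = -31905)
h = Rational(-14567, 94) (h = Add(Mul(3, Pow(94, -1)), -155) = Add(Mul(3, Rational(1, 94)), -155) = Add(Rational(3, 94), -155) = Rational(-14567, 94) ≈ -154.97)
Function('C')(F) = Add(7, Mul(2, F))
A = Rational(11237, 94) (A = Mul(Add(Rational(-14567, 94), 162), Add(7, Mul(2, 5))) = Mul(Rational(661, 94), Add(7, 10)) = Mul(Rational(661, 94), 17) = Rational(11237, 94) ≈ 119.54)
Add(Mul(-31, I), Mul(-1, A)) = Add(Mul(-31, -31905), Mul(-1, Rational(11237, 94))) = Add(989055, Rational(-11237, 94)) = Rational(92959933, 94)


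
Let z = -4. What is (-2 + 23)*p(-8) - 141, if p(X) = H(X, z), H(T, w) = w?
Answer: -225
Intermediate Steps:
p(X) = -4
(-2 + 23)*p(-8) - 141 = (-2 + 23)*(-4) - 141 = 21*(-4) - 141 = -84 - 141 = -225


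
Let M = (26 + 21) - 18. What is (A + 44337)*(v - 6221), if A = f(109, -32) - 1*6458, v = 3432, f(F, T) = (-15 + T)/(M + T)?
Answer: -317064676/3 ≈ -1.0569e+8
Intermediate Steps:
M = 29 (M = 47 - 18 = 29)
f(F, T) = (-15 + T)/(29 + T)
A = -19327/3 (A = (-15 - 32)/(29 - 32) - 1*6458 = -47/(-3) - 6458 = -⅓*(-47) - 6458 = 47/3 - 6458 = -19327/3 ≈ -6442.3)
(A + 44337)*(v - 6221) = (-19327/3 + 44337)*(3432 - 6221) = (113684/3)*(-2789) = -317064676/3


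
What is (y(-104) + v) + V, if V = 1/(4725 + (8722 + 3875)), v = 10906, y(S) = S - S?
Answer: 188913733/17322 ≈ 10906.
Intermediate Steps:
y(S) = 0
V = 1/17322 (V = 1/(4725 + 12597) = 1/17322 ≈ 5.7730e-5)
(y(-104) + v) + V = (0 + 10906) + 1/17322 = 10906 + 1/17322 = 188913733/17322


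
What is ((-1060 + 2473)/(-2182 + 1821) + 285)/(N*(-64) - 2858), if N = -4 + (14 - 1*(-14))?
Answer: -50736/793117 ≈ -0.063970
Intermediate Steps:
N = 24 (N = -4 + (14 + 14) = -4 + 28 = 24)
((-1060 + 2473)/(-2182 + 1821) + 285)/(N*(-64) - 2858) = ((-1060 + 2473)/(-2182 + 1821) + 285)/(24*(-64) - 2858) = (1413/(-361) + 285)/(-1536 - 2858) = (1413*(-1/361) + 285)/(-4394) = (-1413/361 + 285)*(-1/4394) = (101472/361)*(-1/4394) = -50736/793117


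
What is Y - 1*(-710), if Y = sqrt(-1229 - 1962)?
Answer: 710 + I*sqrt(3191) ≈ 710.0 + 56.489*I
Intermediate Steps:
Y = I*sqrt(3191) (Y = sqrt(-3191) = I*sqrt(3191) ≈ 56.489*I)
Y - 1*(-710) = I*sqrt(3191) - 1*(-710) = I*sqrt(3191) + 710 = 710 + I*sqrt(3191)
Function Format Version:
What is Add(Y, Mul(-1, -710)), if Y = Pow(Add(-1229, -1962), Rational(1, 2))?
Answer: Add(710, Mul(I, Pow(3191, Rational(1, 2)))) ≈ Add(710.00, Mul(56.489, I))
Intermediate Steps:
Y = Mul(I, Pow(3191, Rational(1, 2))) (Y = Pow(-3191, Rational(1, 2)) = Mul(I, Pow(3191, Rational(1, 2))) ≈ Mul(56.489, I))
Add(Y, Mul(-1, -710)) = Add(Mul(I, Pow(3191, Rational(1, 2))), Mul(-1, -710)) = Add(Mul(I, Pow(3191, Rational(1, 2))), 710) = Add(710, Mul(I, Pow(3191, Rational(1, 2))))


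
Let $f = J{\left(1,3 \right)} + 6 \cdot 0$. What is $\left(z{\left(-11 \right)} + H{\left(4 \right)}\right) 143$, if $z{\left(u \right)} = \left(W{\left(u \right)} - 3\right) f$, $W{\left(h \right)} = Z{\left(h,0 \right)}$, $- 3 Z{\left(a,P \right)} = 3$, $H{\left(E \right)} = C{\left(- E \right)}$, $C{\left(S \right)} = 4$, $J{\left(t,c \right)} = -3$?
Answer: $2288$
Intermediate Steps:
$H{\left(E \right)} = 4$
$Z{\left(a,P \right)} = -1$ ($Z{\left(a,P \right)} = \left(- \frac{1}{3}\right) 3 = -1$)
$W{\left(h \right)} = -1$
$f = -3$ ($f = -3 + 6 \cdot 0 = -3 + 0 = -3$)
$z{\left(u \right)} = 12$ ($z{\left(u \right)} = \left(-1 - 3\right) \left(-3\right) = \left(-4\right) \left(-3\right) = 12$)
$\left(z{\left(-11 \right)} + H{\left(4 \right)}\right) 143 = \left(12 + 4\right) 143 = 16 \cdot 143 = 2288$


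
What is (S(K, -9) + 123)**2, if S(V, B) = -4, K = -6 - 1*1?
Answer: 14161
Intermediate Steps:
K = -7 (K = -6 - 1 = -7)
(S(K, -9) + 123)**2 = (-4 + 123)**2 = 119**2 = 14161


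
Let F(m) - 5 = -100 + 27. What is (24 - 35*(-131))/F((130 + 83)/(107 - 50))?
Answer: -4609/68 ≈ -67.779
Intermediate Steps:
F(m) = -68 (F(m) = 5 + (-100 + 27) = 5 - 73 = -68)
(24 - 35*(-131))/F((130 + 83)/(107 - 50)) = (24 - 35*(-131))/(-68) = (24 + 4585)*(-1/68) = 4609*(-1/68) = -4609/68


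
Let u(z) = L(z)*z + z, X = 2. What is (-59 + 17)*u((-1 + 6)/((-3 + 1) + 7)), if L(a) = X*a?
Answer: -126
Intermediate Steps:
L(a) = 2*a
u(z) = z + 2*z**2 (u(z) = (2*z)*z + z = 2*z**2 + z = z + 2*z**2)
(-59 + 17)*u((-1 + 6)/((-3 + 1) + 7)) = (-59 + 17)*(((-1 + 6)/((-3 + 1) + 7))*(1 + 2*((-1 + 6)/((-3 + 1) + 7)))) = -42*5/(-2 + 7)*(1 + 2*(5/(-2 + 7))) = -42*5/5*(1 + 2*(5/5)) = -42*5*(1/5)*(1 + 2*(5*(1/5))) = -42*(1 + 2*1) = -42*(1 + 2) = -42*3 = -126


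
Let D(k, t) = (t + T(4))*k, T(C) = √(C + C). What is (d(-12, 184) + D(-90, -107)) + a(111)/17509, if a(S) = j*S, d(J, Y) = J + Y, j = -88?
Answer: 171613450/17509 - 180*√2 ≈ 9546.9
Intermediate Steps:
a(S) = -88*S
T(C) = √2*√C (T(C) = √(2*C) = √2*√C)
D(k, t) = k*(t + 2*√2) (D(k, t) = (t + √2*√4)*k = (t + √2*2)*k = (t + 2*√2)*k = k*(t + 2*√2))
(d(-12, 184) + D(-90, -107)) + a(111)/17509 = ((-12 + 184) - 90*(-107 + 2*√2)) - 88*111/17509 = (172 + (9630 - 180*√2)) - 9768*1/17509 = (9802 - 180*√2) - 9768/17509 = 171613450/17509 - 180*√2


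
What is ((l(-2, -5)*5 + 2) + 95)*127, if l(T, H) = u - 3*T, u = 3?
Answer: 18034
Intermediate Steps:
l(T, H) = 3 - 3*T
((l(-2, -5)*5 + 2) + 95)*127 = (((3 - 3*(-2))*5 + 2) + 95)*127 = (((3 + 6)*5 + 2) + 95)*127 = ((9*5 + 2) + 95)*127 = ((45 + 2) + 95)*127 = (47 + 95)*127 = 142*127 = 18034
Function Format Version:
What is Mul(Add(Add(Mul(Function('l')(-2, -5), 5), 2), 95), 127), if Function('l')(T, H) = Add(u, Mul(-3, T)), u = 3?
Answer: 18034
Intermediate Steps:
Function('l')(T, H) = Add(3, Mul(-3, T))
Mul(Add(Add(Mul(Function('l')(-2, -5), 5), 2), 95), 127) = Mul(Add(Add(Mul(Add(3, Mul(-3, -2)), 5), 2), 95), 127) = Mul(Add(Add(Mul(Add(3, 6), 5), 2), 95), 127) = Mul(Add(Add(Mul(9, 5), 2), 95), 127) = Mul(Add(Add(45, 2), 95), 127) = Mul(Add(47, 95), 127) = Mul(142, 127) = 18034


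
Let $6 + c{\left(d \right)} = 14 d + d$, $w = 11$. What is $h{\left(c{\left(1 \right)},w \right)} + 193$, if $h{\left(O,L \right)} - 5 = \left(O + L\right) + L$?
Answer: $229$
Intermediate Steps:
$c{\left(d \right)} = -6 + 15 d$ ($c{\left(d \right)} = -6 + \left(14 d + d\right) = -6 + 15 d$)
$h{\left(O,L \right)} = 5 + O + 2 L$ ($h{\left(O,L \right)} = 5 + \left(\left(O + L\right) + L\right) = 5 + \left(\left(L + O\right) + L\right) = 5 + \left(O + 2 L\right) = 5 + O + 2 L$)
$h{\left(c{\left(1 \right)},w \right)} + 193 = \left(5 + \left(-6 + 15 \cdot 1\right) + 2 \cdot 11\right) + 193 = \left(5 + \left(-6 + 15\right) + 22\right) + 193 = \left(5 + 9 + 22\right) + 193 = 36 + 193 = 229$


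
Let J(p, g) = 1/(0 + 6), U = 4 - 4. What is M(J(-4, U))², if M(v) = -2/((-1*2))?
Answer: 1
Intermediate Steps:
U = 0
J(p, g) = ⅙ (J(p, g) = 1/6 = ⅙)
M(v) = 1 (M(v) = -2/(-2) = -2*(-½) = 1)
M(J(-4, U))² = 1² = 1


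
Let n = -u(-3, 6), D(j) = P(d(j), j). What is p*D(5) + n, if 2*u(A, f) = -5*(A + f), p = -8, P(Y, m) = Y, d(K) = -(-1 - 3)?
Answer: -49/2 ≈ -24.500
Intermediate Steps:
d(K) = 4 (d(K) = -1*(-4) = 4)
u(A, f) = -5*A/2 - 5*f/2 (u(A, f) = (-5*(A + f))/2 = (-5*A - 5*f)/2 = -5*A/2 - 5*f/2)
D(j) = 4
n = 15/2 (n = -(-5/2*(-3) - 5/2*6) = -(15/2 - 15) = -1*(-15/2) = 15/2 ≈ 7.5000)
p*D(5) + n = -8*4 + 15/2 = -32 + 15/2 = -49/2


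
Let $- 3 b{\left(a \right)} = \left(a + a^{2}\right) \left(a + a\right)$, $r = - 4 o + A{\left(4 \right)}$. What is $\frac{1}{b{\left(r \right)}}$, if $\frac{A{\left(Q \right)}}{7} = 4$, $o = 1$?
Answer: $- \frac{1}{9600} \approx -0.00010417$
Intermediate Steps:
$A{\left(Q \right)} = 28$ ($A{\left(Q \right)} = 7 \cdot 4 = 28$)
$r = 24$ ($r = \left(-4\right) 1 + 28 = -4 + 28 = 24$)
$b{\left(a \right)} = - \frac{2 a \left(a + a^{2}\right)}{3}$ ($b{\left(a \right)} = - \frac{\left(a + a^{2}\right) \left(a + a\right)}{3} = - \frac{\left(a + a^{2}\right) 2 a}{3} = - \frac{2 a \left(a + a^{2}\right)}{3}$)
$\frac{1}{b{\left(r \right)}} = \frac{1}{\frac{2}{3} \cdot 24^{2} \left(-1 - 24\right)} = \frac{1}{\frac{2}{3} \cdot 576 \left(-1 - 24\right)} = \frac{1}{\frac{2}{3} \cdot 576 \left(-25\right)} = \frac{1}{-9600} = - \frac{1}{9600}$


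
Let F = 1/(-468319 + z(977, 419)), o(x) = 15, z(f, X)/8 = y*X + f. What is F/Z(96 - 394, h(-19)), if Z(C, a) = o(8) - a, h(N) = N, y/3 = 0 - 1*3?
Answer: -1/16682814 ≈ -5.9942e-8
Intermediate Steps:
y = -9 (y = 3*(0 - 1*3) = 3*(0 - 3) = 3*(-3) = -9)
z(f, X) = -72*X + 8*f (z(f, X) = 8*(-9*X + f) = 8*(f - 9*X) = -72*X + 8*f)
Z(C, a) = 15 - a
F = -1/490671 (F = 1/(-468319 + (-72*419 + 8*977)) = 1/(-468319 + (-30168 + 7816)) = 1/(-468319 - 22352) = 1/(-490671) = -1/490671 ≈ -2.0380e-6)
F/Z(96 - 394, h(-19)) = -1/(490671*(15 - 1*(-19))) = -1/(490671*(15 + 19)) = -1/490671/34 = -1/490671*1/34 = -1/16682814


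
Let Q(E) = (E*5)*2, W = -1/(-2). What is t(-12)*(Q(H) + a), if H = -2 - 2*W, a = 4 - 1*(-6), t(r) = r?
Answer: 240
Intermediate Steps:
W = 1/2 (W = -1*(-1/2) = 1/2 ≈ 0.50000)
a = 10 (a = 4 + 6 = 10)
H = -3 (H = -2 - 2*1/2 = -2 - 1 = -3)
Q(E) = 10*E (Q(E) = (5*E)*2 = 10*E)
t(-12)*(Q(H) + a) = -12*(10*(-3) + 10) = -12*(-30 + 10) = -12*(-20) = 240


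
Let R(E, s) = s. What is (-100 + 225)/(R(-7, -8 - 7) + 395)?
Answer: 25/76 ≈ 0.32895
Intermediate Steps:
(-100 + 225)/(R(-7, -8 - 7) + 395) = (-100 + 225)/((-8 - 7) + 395) = 125/(-15 + 395) = 125/380 = 125*(1/380) = 25/76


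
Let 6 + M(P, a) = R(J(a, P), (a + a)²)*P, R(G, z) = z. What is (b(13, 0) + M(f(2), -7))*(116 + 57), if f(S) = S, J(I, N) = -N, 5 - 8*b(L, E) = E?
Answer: 535089/8 ≈ 66886.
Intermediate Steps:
b(L, E) = 5/8 - E/8
M(P, a) = -6 + 4*P*a² (M(P, a) = -6 + (a + a)²*P = -6 + (2*a)²*P = -6 + (4*a²)*P = -6 + 4*P*a²)
(b(13, 0) + M(f(2), -7))*(116 + 57) = ((5/8 - ⅛*0) + (-6 + 4*2*(-7)²))*(116 + 57) = ((5/8 + 0) + (-6 + 4*2*49))*173 = (5/8 + (-6 + 392))*173 = (5/8 + 386)*173 = (3093/8)*173 = 535089/8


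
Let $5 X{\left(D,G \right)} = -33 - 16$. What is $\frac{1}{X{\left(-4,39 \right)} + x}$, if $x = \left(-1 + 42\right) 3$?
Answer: $\frac{5}{566} \approx 0.0088339$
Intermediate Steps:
$x = 123$ ($x = 41 \cdot 3 = 123$)
$X{\left(D,G \right)} = - \frac{49}{5}$ ($X{\left(D,G \right)} = \frac{-33 - 16}{5} = \frac{1}{5} \left(-49\right) = - \frac{49}{5}$)
$\frac{1}{X{\left(-4,39 \right)} + x} = \frac{1}{- \frac{49}{5} + 123} = \frac{1}{\frac{566}{5}} = \frac{5}{566}$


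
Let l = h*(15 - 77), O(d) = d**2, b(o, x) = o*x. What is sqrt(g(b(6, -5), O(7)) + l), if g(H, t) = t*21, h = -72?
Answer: sqrt(5493) ≈ 74.115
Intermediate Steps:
g(H, t) = 21*t
l = 4464 (l = -72*(15 - 77) = -72*(-62) = 4464)
sqrt(g(b(6, -5), O(7)) + l) = sqrt(21*7**2 + 4464) = sqrt(21*49 + 4464) = sqrt(1029 + 4464) = sqrt(5493)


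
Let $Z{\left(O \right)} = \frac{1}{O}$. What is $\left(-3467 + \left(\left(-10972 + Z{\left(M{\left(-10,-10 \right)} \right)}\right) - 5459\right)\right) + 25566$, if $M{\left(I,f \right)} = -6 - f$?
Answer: $\frac{22673}{4} \approx 5668.3$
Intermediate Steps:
$\left(-3467 + \left(\left(-10972 + Z{\left(M{\left(-10,-10 \right)} \right)}\right) - 5459\right)\right) + 25566 = \left(-3467 - \left(16431 - \frac{1}{-6 - -10}\right)\right) + 25566 = \left(-3467 - \left(16431 - \frac{1}{-6 + 10}\right)\right) + 25566 = \left(-3467 - \left(16431 - \frac{1}{4}\right)\right) + 25566 = \left(-3467 + \left(\left(-10972 + \frac{1}{4}\right) - 5459\right)\right) + 25566 = \left(-3467 - \frac{65723}{4}\right) + 25566 = - \frac{79591}{4} + 25566 = \frac{22673}{4}$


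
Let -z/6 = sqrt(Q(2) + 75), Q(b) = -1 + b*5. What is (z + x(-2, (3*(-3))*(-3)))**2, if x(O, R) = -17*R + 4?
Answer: 210049 + 10920*sqrt(21) ≈ 2.6009e+5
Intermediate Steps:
Q(b) = -1 + 5*b
x(O, R) = 4 - 17*R
z = -12*sqrt(21) (z = -6*sqrt((-1 + 5*2) + 75) = -6*sqrt((-1 + 10) + 75) = -6*sqrt(9 + 75) = -12*sqrt(21) ≈ -54.991)
(z + x(-2, (3*(-3))*(-3)))**2 = (-12*sqrt(21) + (4 - 17*3*(-3)*(-3)))**2 = (-12*sqrt(21) + (4 - (-153)*(-3)))**2 = (-12*sqrt(21) + (4 - 17*27))**2 = (-12*sqrt(21) + (4 - 459))**2 = (-12*sqrt(21) - 455)**2 = (-455 - 12*sqrt(21))**2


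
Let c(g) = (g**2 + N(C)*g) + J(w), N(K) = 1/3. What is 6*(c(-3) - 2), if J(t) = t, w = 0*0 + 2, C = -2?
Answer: 48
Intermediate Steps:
w = 2 (w = 0 + 2 = 2)
N(K) = 1/3
c(g) = 2 + g**2 + g/3 (c(g) = (g**2 + g/3) + 2 = 2 + g**2 + g/3)
6*(c(-3) - 2) = 6*((2 + (-3)**2 + (1/3)*(-3)) - 2) = 6*((2 + 9 - 1) - 2) = 6*(10 - 2) = 6*8 = 48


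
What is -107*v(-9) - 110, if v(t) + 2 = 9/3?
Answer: -217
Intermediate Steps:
v(t) = 1 (v(t) = -2 + 9/3 = -2 + 9*(1/3) = -2 + 3 = 1)
-107*v(-9) - 110 = -107*1 - 110 = -107 - 110 = -217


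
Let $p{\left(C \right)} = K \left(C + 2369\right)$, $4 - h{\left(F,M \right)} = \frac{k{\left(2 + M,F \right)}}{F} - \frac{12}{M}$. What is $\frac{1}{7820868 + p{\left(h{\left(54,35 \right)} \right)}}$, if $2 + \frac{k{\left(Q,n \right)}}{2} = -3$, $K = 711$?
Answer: $\frac{105}{998386876} \approx 1.0517 \cdot 10^{-7}$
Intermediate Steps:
$k{\left(Q,n \right)} = -10$ ($k{\left(Q,n \right)} = -4 + 2 \left(-3\right) = -4 - 6 = -10$)
$h{\left(F,M \right)} = 4 + \frac{10}{F} + \frac{12}{M}$ ($h{\left(F,M \right)} = 4 - \left(- \frac{10}{F} - \frac{12}{M}\right) = 4 - \left(- \frac{12}{M} - \frac{10}{F}\right) = 4 + \left(\frac{10}{F} + \frac{12}{M}\right) = 4 + \frac{10}{F} + \frac{12}{M}$)
$p{\left(C \right)} = 1684359 + 711 C$ ($p{\left(C \right)} = 711 \left(C + 2369\right) = 711 \left(2369 + C\right) = 1684359 + 711 C$)
$\frac{1}{7820868 + p{\left(h{\left(54,35 \right)} \right)}} = \frac{1}{7820868 + \left(1684359 + 711 \left(4 + \frac{10}{54} + \frac{12}{35}\right)\right)} = \frac{1}{7820868 + \left(1684359 + 711 \left(4 + 10 \cdot \frac{1}{54} + 12 \cdot \frac{1}{35}\right)\right)} = \frac{1}{7820868 + \left(1684359 + 711 \left(4 + \frac{5}{27} + \frac{12}{35}\right)\right)} = \frac{1}{7820868 + \left(1684359 + 711 \cdot \frac{4279}{945}\right)} = \frac{1}{7820868 + \left(1684359 + \frac{338041}{105}\right)} = \frac{1}{7820868 + \frac{177195736}{105}} = \frac{1}{\frac{998386876}{105}} = \frac{105}{998386876}$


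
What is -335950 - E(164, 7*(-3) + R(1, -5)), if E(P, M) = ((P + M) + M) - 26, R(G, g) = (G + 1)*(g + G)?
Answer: -336030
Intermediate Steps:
R(G, g) = (1 + G)*(G + g)
E(P, M) = -26 + P + 2*M (E(P, M) = ((M + P) + M) - 26 = (P + 2*M) - 26 = -26 + P + 2*M)
-335950 - E(164, 7*(-3) + R(1, -5)) = -335950 - (-26 + 164 + 2*(7*(-3) + (1 - 5 + 1² + 1*(-5)))) = -335950 - (-26 + 164 + 2*(-21 + (1 - 5 + 1 - 5))) = -335950 - (-26 + 164 + 2*(-21 - 8)) = -335950 - (-26 + 164 + 2*(-29)) = -335950 - (-26 + 164 - 58) = -335950 - 1*80 = -335950 - 80 = -336030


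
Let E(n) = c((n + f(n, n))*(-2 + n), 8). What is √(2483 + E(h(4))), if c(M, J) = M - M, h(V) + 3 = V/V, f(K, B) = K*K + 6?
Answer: √2483 ≈ 49.830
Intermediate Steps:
f(K, B) = 6 + K² (f(K, B) = K² + 6 = 6 + K²)
h(V) = -2 (h(V) = -3 + V/V = -3 + 1 = -2)
c(M, J) = 0
E(n) = 0
√(2483 + E(h(4))) = √(2483 + 0) = √2483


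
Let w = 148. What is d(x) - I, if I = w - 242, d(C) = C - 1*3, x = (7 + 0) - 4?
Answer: 94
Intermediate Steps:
x = 3 (x = 7 - 4 = 3)
d(C) = -3 + C (d(C) = C - 3 = -3 + C)
I = -94 (I = 148 - 242 = -94)
d(x) - I = (-3 + 3) - 1*(-94) = 0 + 94 = 94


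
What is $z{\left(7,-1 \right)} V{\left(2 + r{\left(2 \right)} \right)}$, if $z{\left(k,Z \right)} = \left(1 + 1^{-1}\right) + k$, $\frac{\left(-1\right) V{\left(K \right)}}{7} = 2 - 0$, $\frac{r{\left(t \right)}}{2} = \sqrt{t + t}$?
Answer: $-126$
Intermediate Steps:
$r{\left(t \right)} = 2 \sqrt{2} \sqrt{t}$ ($r{\left(t \right)} = 2 \sqrt{t + t} = 2 \sqrt{2 t} = 2 \sqrt{2} \sqrt{t}$)
$V{\left(K \right)} = -14$ ($V{\left(K \right)} = - 7 \left(2 - 0\right) = - 7 \left(2 + 0\right) = \left(-7\right) 2 = -14$)
$z{\left(k,Z \right)} = 2 + k$ ($z{\left(k,Z \right)} = \left(1 + 1\right) + k = 2 + k$)
$z{\left(7,-1 \right)} V{\left(2 + r{\left(2 \right)} \right)} = \left(2 + 7\right) \left(-14\right) = 9 \left(-14\right) = -126$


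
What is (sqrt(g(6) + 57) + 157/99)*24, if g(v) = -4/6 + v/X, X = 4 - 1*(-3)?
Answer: 1256/33 + 8*sqrt(25221)/7 ≈ 219.56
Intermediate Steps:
X = 7 (X = 4 + 3 = 7)
g(v) = -2/3 + v/7 (g(v) = -4/6 + v/7 = -4*1/6 + v*(1/7) = -2/3 + v/7)
(sqrt(g(6) + 57) + 157/99)*24 = (sqrt((-2/3 + (1/7)*6) + 57) + 157/99)*24 = (sqrt((-2/3 + 6/7) + 57) + 157*(1/99))*24 = (sqrt(4/21 + 57) + 157/99)*24 = (sqrt(1201/21) + 157/99)*24 = (sqrt(25221)/21 + 157/99)*24 = (157/99 + sqrt(25221)/21)*24 = 1256/33 + 8*sqrt(25221)/7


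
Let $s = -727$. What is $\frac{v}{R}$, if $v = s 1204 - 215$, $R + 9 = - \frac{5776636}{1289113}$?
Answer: $\frac{1128648081099}{17378653} \approx 64945.0$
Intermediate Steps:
$R = - \frac{17378653}{1289113}$ ($R = -9 - \frac{5776636}{1289113} = - \frac{17378653}{1289113} \approx -13.481$)
$v = -875523$ ($v = \left(-727\right) 1204 - 215 = -875308 - 215 = -875523$)
$\frac{v}{R} = - \frac{875523}{- \frac{17378653}{1289113}} = \left(-875523\right) \left(- \frac{1289113}{17378653}\right) = \frac{1128648081099}{17378653}$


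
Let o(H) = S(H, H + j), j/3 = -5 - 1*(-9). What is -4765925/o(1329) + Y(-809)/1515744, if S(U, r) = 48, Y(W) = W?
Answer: -150498380459/1515744 ≈ -99290.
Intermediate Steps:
j = 12 (j = 3*(-5 - 1*(-9)) = 3*(-5 + 9) = 3*4 = 12)
o(H) = 48
-4765925/o(1329) + Y(-809)/1515744 = -4765925/48 - 809/1515744 = -150498380459/1515744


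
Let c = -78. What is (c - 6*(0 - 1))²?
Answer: 5184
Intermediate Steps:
(c - 6*(0 - 1))² = (-78 - 6*(0 - 1))² = (-78 - 6*(-1))² = (-78 + 6)² = (-72)² = 5184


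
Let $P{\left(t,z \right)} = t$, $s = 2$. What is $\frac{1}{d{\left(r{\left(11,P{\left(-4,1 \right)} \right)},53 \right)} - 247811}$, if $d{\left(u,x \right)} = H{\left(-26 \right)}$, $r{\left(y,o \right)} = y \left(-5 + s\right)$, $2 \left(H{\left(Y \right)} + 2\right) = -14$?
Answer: $- \frac{1}{247820} \approx -4.0352 \cdot 10^{-6}$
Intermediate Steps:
$H{\left(Y \right)} = -9$ ($H{\left(Y \right)} = -2 + \frac{1}{2} \left(-14\right) = -2 - 7 = -9$)
$r{\left(y,o \right)} = - 3 y$ ($r{\left(y,o \right)} = y \left(-5 + 2\right) = y \left(-3\right) = - 3 y$)
$d{\left(u,x \right)} = -9$
$\frac{1}{d{\left(r{\left(11,P{\left(-4,1 \right)} \right)},53 \right)} - 247811} = \frac{1}{-9 - 247811} = \frac{1}{-247820} = - \frac{1}{247820}$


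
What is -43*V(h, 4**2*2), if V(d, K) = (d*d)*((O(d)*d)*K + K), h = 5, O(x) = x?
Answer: -894400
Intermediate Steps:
V(d, K) = d**2*(K + K*d**2) (V(d, K) = (d*d)*((d*d)*K + K) = d**2*(d**2*K + K) = d**2*(K*d**2 + K) = d**2*(K + K*d**2))
-43*V(h, 4**2*2) = -43*4**2*2*5**2*(1 + 5**2) = -43*16*2*25*(1 + 25) = -1376*25*26 = -43*20800 = -894400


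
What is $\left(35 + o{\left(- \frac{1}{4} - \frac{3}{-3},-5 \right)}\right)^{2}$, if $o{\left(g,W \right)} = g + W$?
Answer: $\frac{15129}{16} \approx 945.56$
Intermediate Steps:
$o{\left(g,W \right)} = W + g$
$\left(35 + o{\left(- \frac{1}{4} - \frac{3}{-3},-5 \right)}\right)^{2} = \left(35 - \frac{17}{4}\right)^{2} = \left(\frac{123}{4}\right)^{2} = \frac{15129}{16}$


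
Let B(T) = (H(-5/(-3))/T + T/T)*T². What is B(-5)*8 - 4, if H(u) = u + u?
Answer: 188/3 ≈ 62.667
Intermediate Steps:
H(u) = 2*u
B(T) = T²*(1 + 10/(3*T)) (B(T) = ((2*(-5/(-3)))/T + T/T)*T² = ((2*(-5*(-⅓)))/T + 1)*T² = ((2*(5/3))/T + 1)*T² = (10/(3*T) + 1)*T² = (1 + 10/(3*T))*T² = T²*(1 + 10/(3*T)))
B(-5)*8 - 4 = ((⅓)*(-5)*(10 + 3*(-5)))*8 - 4 = ((⅓)*(-5)*(10 - 15))*8 - 4 = ((⅓)*(-5)*(-5))*8 - 4 = (25/3)*8 - 4 = 200/3 - 4 = 188/3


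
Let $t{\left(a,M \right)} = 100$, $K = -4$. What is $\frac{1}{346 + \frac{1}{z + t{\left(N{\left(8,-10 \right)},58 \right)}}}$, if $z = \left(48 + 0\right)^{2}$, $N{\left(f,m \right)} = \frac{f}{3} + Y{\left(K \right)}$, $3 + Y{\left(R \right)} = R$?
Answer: $\frac{2404}{831785} \approx 0.0028902$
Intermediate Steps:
$Y{\left(R \right)} = -3 + R$
$N{\left(f,m \right)} = -7 + \frac{f}{3}$ ($N{\left(f,m \right)} = \frac{f}{3} - 7 = -7 + \frac{f}{3}$)
$z = 2304$ ($z = 48^{2} = 2304$)
$\frac{1}{346 + \frac{1}{z + t{\left(N{\left(8,-10 \right)},58 \right)}}} = \frac{1}{346 + \frac{1}{2304 + 100}} = \frac{1}{346 + \frac{1}{2404}} = \frac{1}{\frac{831785}{2404}} = \frac{2404}{831785}$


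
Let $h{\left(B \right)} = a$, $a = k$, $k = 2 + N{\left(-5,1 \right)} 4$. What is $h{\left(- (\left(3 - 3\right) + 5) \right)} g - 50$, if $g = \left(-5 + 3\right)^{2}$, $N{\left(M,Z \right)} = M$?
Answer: $-122$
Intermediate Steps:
$g = 4$ ($g = \left(-2\right)^{2} = 4$)
$k = -18$ ($k = 2 - 20 = -18$)
$a = -18$
$h{\left(B \right)} = -18$
$h{\left(- (\left(3 - 3\right) + 5) \right)} g - 50 = \left(-18\right) 4 - 50 = -72 - 50 = -122$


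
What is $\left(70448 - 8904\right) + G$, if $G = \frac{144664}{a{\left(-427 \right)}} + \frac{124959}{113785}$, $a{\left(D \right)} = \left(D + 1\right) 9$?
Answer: $\frac{13416346254463}{218125845} \approx 61507.0$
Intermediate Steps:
$a{\left(D \right)} = 9 + 9 D$ ($a{\left(D \right)} = \left(1 + D\right) 9 = 9 + 9 D$)
$G = - \frac{7990750217}{218125845}$ ($G = \frac{144664}{9 + 9 \left(-427\right)} + \frac{124959}{113785} = \frac{144664}{9 - 3843} + 124959 \cdot \frac{1}{113785} = \frac{144664}{-3834} + \frac{124959}{113785} = 144664 \left(- \frac{1}{3834}\right) + \frac{124959}{113785} = - \frac{72332}{1917} + \frac{124959}{113785} = - \frac{7990750217}{218125845} \approx -36.634$)
$\left(70448 - 8904\right) + G = \left(70448 - 8904\right) - \frac{7990750217}{218125845} = 61544 - \frac{7990750217}{218125845} = \frac{13416346254463}{218125845}$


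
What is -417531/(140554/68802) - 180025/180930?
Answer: -519759559850551/2543043522 ≈ -2.0438e+5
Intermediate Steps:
-417531/(140554/68802) - 180025/180930 = -417531/(140554*(1/68802)) - 180025*1/180930 = -417531/70277/34401 - 36005/36186 = -417531*34401/70277 - 36005/36186 = -14363483931/70277 - 36005/36186 = -519759559850551/2543043522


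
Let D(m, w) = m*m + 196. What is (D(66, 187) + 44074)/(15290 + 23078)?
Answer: 24313/19184 ≈ 1.2674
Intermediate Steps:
D(m, w) = 196 + m² (D(m, w) = m² + 196 = 196 + m²)
(D(66, 187) + 44074)/(15290 + 23078) = ((196 + 66²) + 44074)/(15290 + 23078) = ((196 + 4356) + 44074)/38368 = (4552 + 44074)*(1/38368) = 48626*(1/38368) = 24313/19184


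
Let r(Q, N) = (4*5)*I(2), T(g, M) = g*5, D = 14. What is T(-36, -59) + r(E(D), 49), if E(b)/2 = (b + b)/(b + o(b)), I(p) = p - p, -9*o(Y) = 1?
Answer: -180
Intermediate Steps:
o(Y) = -1/9 (o(Y) = -1/9*1 = -1/9)
I(p) = 0
T(g, M) = 5*g
E(b) = 4*b/(-1/9 + b) (E(b) = 2*((b + b)/(b - 1/9)) = 2*((2*b)/(-1/9 + b)) = 2*(2*b/(-1/9 + b)) = 4*b/(-1/9 + b))
r(Q, N) = 0 (r(Q, N) = (4*5)*0 = 20*0 = 0)
T(-36, -59) + r(E(D), 49) = 5*(-36) + 0 = -180 + 0 = -180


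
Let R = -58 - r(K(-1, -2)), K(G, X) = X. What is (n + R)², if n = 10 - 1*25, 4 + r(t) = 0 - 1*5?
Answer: 4096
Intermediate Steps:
r(t) = -9 (r(t) = -4 + (0 - 1*5) = -4 + (0 - 5) = -4 - 5 = -9)
R = -49 (R = -58 - 1*(-9) = -58 + 9 = -49)
n = -15 (n = 10 - 25 = -15)
(n + R)² = (-15 - 49)² = (-64)² = 4096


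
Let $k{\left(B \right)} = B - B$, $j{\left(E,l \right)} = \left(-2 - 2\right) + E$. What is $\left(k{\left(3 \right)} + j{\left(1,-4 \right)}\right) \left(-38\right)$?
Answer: $114$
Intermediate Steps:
$j{\left(E,l \right)} = -4 + E$
$k{\left(B \right)} = 0$
$\left(k{\left(3 \right)} + j{\left(1,-4 \right)}\right) \left(-38\right) = \left(0 + \left(-4 + 1\right)\right) \left(-38\right) = \left(0 - 3\right) \left(-38\right) = \left(-3\right) \left(-38\right) = 114$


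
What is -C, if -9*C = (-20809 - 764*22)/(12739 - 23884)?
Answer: 12539/33435 ≈ 0.37503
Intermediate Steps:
C = -12539/33435 (C = -(-20809 - 764*22)/(9*(12739 - 23884)) = -(-20809 - 16808)/(9*(-11145)) = -(-12539)*(-1)/(3*11145) = -⅑*12539/3715 = -12539/33435 ≈ -0.37503)
-C = -1*(-12539/33435) = 12539/33435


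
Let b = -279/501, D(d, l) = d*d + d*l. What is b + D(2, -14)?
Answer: -4101/167 ≈ -24.557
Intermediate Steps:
D(d, l) = d**2 + d*l
b = -93/167 (b = -279*1/501 = -93/167 ≈ -0.55689)
b + D(2, -14) = -93/167 + 2*(2 - 14) = -93/167 + 2*(-12) = -93/167 - 24 = -4101/167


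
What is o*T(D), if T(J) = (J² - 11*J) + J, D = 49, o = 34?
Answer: 64974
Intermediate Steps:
T(J) = J² - 10*J
o*T(D) = 34*(49*(-10 + 49)) = 34*(49*39) = 34*1911 = 64974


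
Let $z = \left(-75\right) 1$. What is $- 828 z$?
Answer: $62100$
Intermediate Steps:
$z = -75$
$- 828 z = \left(-828\right) \left(-75\right) = 62100$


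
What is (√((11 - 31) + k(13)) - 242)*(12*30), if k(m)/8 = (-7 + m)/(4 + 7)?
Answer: -87120 + 720*I*√473/11 ≈ -87120.0 + 1423.5*I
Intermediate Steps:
k(m) = -56/11 + 8*m/11 (k(m) = 8*((-7 + m)/(4 + 7)) = 8*((-7 + m)/11) = 8*((-7 + m)*(1/11)) = 8*(-7/11 + m/11) = -56/11 + 8*m/11)
(√((11 - 31) + k(13)) - 242)*(12*30) = (√((11 - 31) + (-56/11 + (8/11)*13)) - 242)*(12*30) = (√(-20 + (-56/11 + 104/11)) - 242)*360 = (√(-20 + 48/11) - 242)*360 = (√(-172/11) - 242)*360 = (2*I*√473/11 - 242)*360 = (-242 + 2*I*√473/11)*360 = -87120 + 720*I*√473/11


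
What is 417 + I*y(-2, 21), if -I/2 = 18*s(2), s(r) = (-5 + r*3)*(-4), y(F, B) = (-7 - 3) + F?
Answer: -1311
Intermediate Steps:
y(F, B) = -10 + F
s(r) = 20 - 12*r (s(r) = (-5 + 3*r)*(-4) = 20 - 12*r)
I = 144 (I = -36*(20 - 12*2) = -36*(20 - 24) = -36*(-4) = -2*(-72) = 144)
417 + I*y(-2, 21) = 417 + 144*(-10 - 2) = 417 + 144*(-12) = 417 - 1728 = -1311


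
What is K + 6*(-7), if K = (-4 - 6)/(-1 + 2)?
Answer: -52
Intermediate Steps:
K = -10 (K = -10/1 = -10*1 = -10)
K + 6*(-7) = -10 + 6*(-7) = -10 - 42 = -52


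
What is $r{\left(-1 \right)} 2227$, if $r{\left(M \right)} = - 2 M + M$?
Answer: $2227$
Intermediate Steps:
$r{\left(M \right)} = - M$
$r{\left(-1 \right)} 2227 = \left(-1\right) \left(-1\right) 2227 = 1 \cdot 2227 = 2227$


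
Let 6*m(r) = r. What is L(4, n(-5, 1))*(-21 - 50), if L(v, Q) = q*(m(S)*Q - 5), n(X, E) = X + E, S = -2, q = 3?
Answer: 781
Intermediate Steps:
m(r) = r/6
n(X, E) = E + X
L(v, Q) = -15 - Q (L(v, Q) = 3*(((1/6)*(-2))*Q - 5) = 3*(-Q/3 - 5) = 3*(-5 - Q/3) = -15 - Q)
L(4, n(-5, 1))*(-21 - 50) = (-15 - (1 - 5))*(-21 - 50) = (-15 - 1*(-4))*(-71) = (-15 + 4)*(-71) = -11*(-71) = 781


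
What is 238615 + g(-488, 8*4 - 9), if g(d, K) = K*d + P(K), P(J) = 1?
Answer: 227392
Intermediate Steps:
g(d, K) = 1 + K*d (g(d, K) = K*d + 1 = 1 + K*d)
238615 + g(-488, 8*4 - 9) = 238615 + (1 + (8*4 - 9)*(-488)) = 238615 + (1 + (32 - 9)*(-488)) = 238615 + (1 + 23*(-488)) = 238615 + (1 - 11224) = 238615 - 11223 = 227392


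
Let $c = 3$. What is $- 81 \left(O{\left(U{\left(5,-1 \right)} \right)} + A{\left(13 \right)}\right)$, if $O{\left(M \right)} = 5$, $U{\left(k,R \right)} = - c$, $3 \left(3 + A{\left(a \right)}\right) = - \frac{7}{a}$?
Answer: $- \frac{1917}{13} \approx -147.46$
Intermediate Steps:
$A{\left(a \right)} = -3 - \frac{7}{3 a}$ ($A{\left(a \right)} = -3 + \frac{\left(-7\right) \frac{1}{a}}{3} = -3 - \frac{7}{3 a}$)
$U{\left(k,R \right)} = -3$ ($U{\left(k,R \right)} = \left(-1\right) 3 = -3$)
$- 81 \left(O{\left(U{\left(5,-1 \right)} \right)} + A{\left(13 \right)}\right) = - 81 \left(5 - \left(3 + \frac{7}{3 \cdot 13}\right)\right) = - 81 \left(5 - \frac{124}{39}\right) = \left(-81\right) \frac{71}{39} = - \frac{1917}{13}$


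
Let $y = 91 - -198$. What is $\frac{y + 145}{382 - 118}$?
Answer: $\frac{217}{132} \approx 1.6439$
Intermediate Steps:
$y = 289$ ($y = 91 + 198 = 289$)
$\frac{y + 145}{382 - 118} = \frac{289 + 145}{382 - 118} = \frac{434}{264} = 434 \cdot \frac{1}{264} = \frac{217}{132}$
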